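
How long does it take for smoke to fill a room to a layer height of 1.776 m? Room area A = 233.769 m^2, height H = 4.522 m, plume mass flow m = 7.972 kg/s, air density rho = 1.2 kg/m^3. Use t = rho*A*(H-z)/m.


H - z = 2.746 m
t = 1.2 * 233.769 * 2.746 / 7.972 = 96.628 s

96.628 s


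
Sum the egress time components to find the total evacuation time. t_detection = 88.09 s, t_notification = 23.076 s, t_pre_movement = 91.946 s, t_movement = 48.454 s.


Total = 88.09 + 23.076 + 91.946 + 48.454 = 251.566 s

251.566 s


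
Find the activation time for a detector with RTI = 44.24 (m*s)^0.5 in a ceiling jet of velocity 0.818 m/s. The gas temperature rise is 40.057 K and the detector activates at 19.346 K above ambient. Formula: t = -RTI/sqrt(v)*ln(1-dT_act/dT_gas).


dT_act/dT_gas = 0.48296
ln(1 - 0.48296) = -0.65964
t = -44.24 / sqrt(0.818) * -0.65964 = 32.266 s

32.266 s


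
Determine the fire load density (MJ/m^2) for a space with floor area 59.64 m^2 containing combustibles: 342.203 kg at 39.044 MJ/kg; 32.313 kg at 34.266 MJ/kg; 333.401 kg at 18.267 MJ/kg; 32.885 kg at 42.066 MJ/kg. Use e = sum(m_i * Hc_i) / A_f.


Total energy = 342.203*39.044 + 32.313*34.266 + 333.401*18.267 + 32.885*42.066
= 13360.97 + 1107.237 + 6090.236 + 1383.340
= 21941.79 MJ
e = 21941.79 / 59.64 = 367.90 MJ/m^2

367.90 MJ/m^2


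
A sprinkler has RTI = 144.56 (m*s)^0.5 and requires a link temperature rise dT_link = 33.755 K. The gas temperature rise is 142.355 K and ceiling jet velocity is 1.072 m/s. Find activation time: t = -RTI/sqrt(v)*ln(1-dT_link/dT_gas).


dT_link/dT_gas = 0.23712
ln(1 - 0.23712) = -0.27065
t = -144.56 / sqrt(1.072) * -0.27065 = 37.789 s

37.789 s


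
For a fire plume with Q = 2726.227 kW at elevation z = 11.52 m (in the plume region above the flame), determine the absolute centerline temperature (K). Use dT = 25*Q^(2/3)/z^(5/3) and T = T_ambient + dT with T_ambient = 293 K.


Q^(2/3) = 195.15
z^(5/3) = 58.761
dT = 25 * 195.15 / 58.761 = 83.029 K
T = 293 + 83.029 = 376.03 K

376.03 K


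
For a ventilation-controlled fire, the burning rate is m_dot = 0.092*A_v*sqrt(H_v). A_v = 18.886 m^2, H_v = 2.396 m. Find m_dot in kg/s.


sqrt(H_v) = 1.5479
m_dot = 0.092 * 18.886 * 1.5479 = 2.6895 kg/s

2.6895 kg/s


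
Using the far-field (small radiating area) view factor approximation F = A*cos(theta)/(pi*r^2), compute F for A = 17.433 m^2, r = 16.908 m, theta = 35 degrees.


cos(35 deg) = 0.81915
pi*r^2 = 898.12
F = 17.433 * 0.81915 / 898.12 = 0.015900

0.015900


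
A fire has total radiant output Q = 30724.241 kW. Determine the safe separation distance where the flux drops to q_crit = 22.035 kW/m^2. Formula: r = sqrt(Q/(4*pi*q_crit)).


4*pi*q_crit = 276.90
Q/(4*pi*q_crit) = 110.96
r = sqrt(110.96) = 10.534 m

10.534 m


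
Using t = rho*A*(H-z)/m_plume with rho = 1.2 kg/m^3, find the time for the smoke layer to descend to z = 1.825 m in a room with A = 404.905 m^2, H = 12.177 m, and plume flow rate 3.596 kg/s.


H - z = 10.352 m
t = 1.2 * 404.905 * 10.352 / 3.596 = 1398.7 s

1398.7 s


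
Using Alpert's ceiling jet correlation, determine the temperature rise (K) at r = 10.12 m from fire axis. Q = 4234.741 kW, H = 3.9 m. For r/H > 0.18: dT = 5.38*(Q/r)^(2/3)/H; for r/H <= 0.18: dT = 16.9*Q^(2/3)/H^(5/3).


r/H = 10.12 / 3.9 = 2.5949
r/H > 0.18, so dT = 5.38*(Q/r)^(2/3)/H
Q/r = 418.45
(Q/r)^(2/3) = 55.945
dT = 5.38 * 55.945 / 3.9 = 77.176 K

77.176 K


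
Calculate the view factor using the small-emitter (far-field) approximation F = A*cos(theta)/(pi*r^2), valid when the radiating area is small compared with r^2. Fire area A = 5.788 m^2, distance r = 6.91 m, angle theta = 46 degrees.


cos(46 deg) = 0.69466
pi*r^2 = 150.01
F = 5.788 * 0.69466 / 150.01 = 0.026804

0.026804


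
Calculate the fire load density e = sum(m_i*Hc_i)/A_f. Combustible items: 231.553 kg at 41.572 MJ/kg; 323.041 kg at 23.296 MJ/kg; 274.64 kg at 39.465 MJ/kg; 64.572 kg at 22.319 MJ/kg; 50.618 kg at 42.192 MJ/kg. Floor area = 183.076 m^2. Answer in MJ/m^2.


Total energy = 231.553*41.572 + 323.041*23.296 + 274.64*39.465 + 64.572*22.319 + 50.618*42.192
= 9626.121 + 7525.563 + 10838.67 + 1441.182 + 2135.675
= 31567.21 MJ
e = 31567.21 / 183.076 = 172.43 MJ/m^2

172.43 MJ/m^2


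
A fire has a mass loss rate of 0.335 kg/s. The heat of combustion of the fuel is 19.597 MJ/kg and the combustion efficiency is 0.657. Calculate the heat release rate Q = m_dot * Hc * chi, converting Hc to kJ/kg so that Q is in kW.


Hc = 19.597 MJ/kg = 19.597 * 1000 kJ/kg = 19597 kJ/kg
Q = 0.335 kg/s * 19597 kJ/kg * 0.657 = 4313.2 kW

4313.2 kW


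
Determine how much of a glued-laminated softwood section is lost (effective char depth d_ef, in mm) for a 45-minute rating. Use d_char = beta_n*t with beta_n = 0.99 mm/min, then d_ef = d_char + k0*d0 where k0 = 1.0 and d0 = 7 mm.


d_char = 0.99 * 45 = 44.55 mm
d_ef = 44.55 + 1.0*7 = 51.55 mm

51.55 mm


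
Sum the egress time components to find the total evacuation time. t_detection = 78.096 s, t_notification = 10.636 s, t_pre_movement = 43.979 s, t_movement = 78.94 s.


Total = 78.096 + 10.636 + 43.979 + 78.94 = 211.651 s

211.651 s


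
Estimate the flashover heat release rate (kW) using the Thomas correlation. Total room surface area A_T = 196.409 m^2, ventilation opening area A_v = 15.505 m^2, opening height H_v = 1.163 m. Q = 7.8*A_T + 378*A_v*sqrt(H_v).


7.8*A_T = 1532.0
sqrt(H_v) = 1.0784
378*A_v*sqrt(H_v) = 6320.5
Q = 1532.0 + 6320.5 = 7852.5 kW

7852.5 kW


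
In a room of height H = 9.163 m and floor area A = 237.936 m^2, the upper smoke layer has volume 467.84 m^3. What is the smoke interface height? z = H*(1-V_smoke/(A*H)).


V/(A*H) = 0.21459
1 - 0.21459 = 0.78541
z = 9.163 * 0.78541 = 7.1968 m

7.1968 m


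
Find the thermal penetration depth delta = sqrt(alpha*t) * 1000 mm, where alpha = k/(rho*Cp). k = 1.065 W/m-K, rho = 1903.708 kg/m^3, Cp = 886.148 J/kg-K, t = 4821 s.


alpha = 1.065 / (1903.708 * 886.148) = 6.3131e-07 m^2/s
alpha * t = 0.0030435
delta = sqrt(0.0030435) * 1000 = 55.168 mm

55.168 mm


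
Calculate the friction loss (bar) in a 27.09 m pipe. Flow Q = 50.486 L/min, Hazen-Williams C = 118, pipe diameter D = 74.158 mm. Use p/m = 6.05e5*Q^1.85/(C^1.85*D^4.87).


Q^1.85 = 1415.4
C^1.85 = 6807.4
D^4.87 = 1.2814e+09
p/m = 9.8168e-05 bar/m
p_total = 9.8168e-05 * 27.09 = 0.0026594 bar

0.0026594 bar


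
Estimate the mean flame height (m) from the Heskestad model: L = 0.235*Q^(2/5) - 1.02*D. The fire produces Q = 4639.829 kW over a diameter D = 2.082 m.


Q^(2/5) = 29.282
0.235 * Q^(2/5) = 6.8813
1.02 * D = 2.1236
L = 4.7576 m

4.7576 m


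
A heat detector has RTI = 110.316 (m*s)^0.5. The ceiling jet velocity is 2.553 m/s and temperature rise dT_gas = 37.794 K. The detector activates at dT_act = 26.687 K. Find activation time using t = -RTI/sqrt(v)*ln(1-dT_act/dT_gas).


dT_act/dT_gas = 0.70612
ln(1 - 0.70612) = -1.2246
t = -110.316 / sqrt(2.553) * -1.2246 = 84.547 s

84.547 s


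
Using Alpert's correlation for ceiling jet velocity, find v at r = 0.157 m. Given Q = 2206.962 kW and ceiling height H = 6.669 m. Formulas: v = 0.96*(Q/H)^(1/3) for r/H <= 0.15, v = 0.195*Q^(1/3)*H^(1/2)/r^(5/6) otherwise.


r/H = 0.157 / 6.669 = 0.023542
r/H <= 0.15, so v = 0.96*(Q/H)^(1/3)
Q/H = 330.93
(Q/H)^(1/3) = 6.9169
v = 0.96 * 6.9169 = 6.6402 m/s

6.6402 m/s


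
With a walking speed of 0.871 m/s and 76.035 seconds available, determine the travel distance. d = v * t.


d = 0.871 * 76.035 = 66.226 m

66.226 m


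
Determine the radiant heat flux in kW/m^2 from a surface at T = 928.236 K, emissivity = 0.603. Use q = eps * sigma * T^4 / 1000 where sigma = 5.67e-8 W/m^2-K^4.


T^4 = 7.4239e+11
q = 0.603 * 5.67e-8 * 7.4239e+11 / 1000 = 25.382 kW/m^2

25.382 kW/m^2


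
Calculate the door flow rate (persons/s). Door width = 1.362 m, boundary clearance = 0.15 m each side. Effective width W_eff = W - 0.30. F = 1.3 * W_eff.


W_eff = 1.362 - 0.30 = 1.062 m
F = 1.3 * 1.062 = 1.3806 persons/s

1.3806 persons/s


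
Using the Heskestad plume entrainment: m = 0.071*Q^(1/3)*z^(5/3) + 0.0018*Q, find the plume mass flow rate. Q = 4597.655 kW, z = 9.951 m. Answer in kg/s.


Q^(1/3) = 16.628
z^(5/3) = 46.037
First term = 0.071 * 16.628 * 46.037 = 54.352
Second term = 0.0018 * 4597.655 = 8.2758
m = 62.628 kg/s

62.628 kg/s


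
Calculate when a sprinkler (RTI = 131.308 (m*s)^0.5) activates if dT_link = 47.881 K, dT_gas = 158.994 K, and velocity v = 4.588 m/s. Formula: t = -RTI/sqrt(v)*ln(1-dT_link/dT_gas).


dT_link/dT_gas = 0.30115
ln(1 - 0.30115) = -0.35832
t = -131.308 / sqrt(4.588) * -0.35832 = 21.966 s

21.966 s


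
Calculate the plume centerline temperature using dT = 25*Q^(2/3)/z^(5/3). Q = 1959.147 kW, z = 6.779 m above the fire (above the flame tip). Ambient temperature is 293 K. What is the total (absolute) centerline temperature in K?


Q^(2/3) = 156.57
z^(5/3) = 24.282
dT = 25 * 156.57 / 24.282 = 161.20 K
T = 293 + 161.20 = 454.20 K

454.20 K


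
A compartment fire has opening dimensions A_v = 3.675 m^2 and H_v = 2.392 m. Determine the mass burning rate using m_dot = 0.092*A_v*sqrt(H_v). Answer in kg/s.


sqrt(H_v) = 1.5466
m_dot = 0.092 * 3.675 * 1.5466 = 0.52291 kg/s

0.52291 kg/s


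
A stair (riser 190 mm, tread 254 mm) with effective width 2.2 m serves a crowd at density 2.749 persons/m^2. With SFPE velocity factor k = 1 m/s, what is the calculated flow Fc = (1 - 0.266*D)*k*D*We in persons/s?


1 - 0.266*D = 1 - 0.266*2.749 = 0.26877
Fs = 0.26877 * 1 * 2.749 = 0.73884 persons/(s*m)
Fc = 0.73884 * 2.2 = 1.6254 persons/s

1.6254 persons/s


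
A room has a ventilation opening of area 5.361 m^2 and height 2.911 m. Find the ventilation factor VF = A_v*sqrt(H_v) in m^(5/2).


sqrt(H_v) = 1.7062
VF = 5.361 * 1.7062 = 9.1468 m^(5/2)

9.1468 m^(5/2)


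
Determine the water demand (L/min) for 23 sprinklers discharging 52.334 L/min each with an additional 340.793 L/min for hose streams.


Sprinkler demand = 23 * 52.334 = 1203.682 L/min
Total = 1203.682 + 340.793 = 1544.475 L/min

1544.475 L/min


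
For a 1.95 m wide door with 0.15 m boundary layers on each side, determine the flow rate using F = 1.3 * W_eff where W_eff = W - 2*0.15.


W_eff = 1.95 - 0.30 = 1.65 m
F = 1.3 * 1.65 = 2.145 persons/s

2.145 persons/s


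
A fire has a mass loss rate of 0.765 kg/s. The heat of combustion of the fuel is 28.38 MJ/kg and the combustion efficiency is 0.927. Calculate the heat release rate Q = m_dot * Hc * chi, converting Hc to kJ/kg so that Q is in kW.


Hc = 28.38 MJ/kg = 28.38 * 1000 kJ/kg = 28380 kJ/kg
Q = 0.765 kg/s * 28380 kJ/kg * 0.927 = 20126 kW

20126 kW


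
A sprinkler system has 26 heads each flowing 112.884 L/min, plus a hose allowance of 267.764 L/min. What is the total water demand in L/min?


Sprinkler demand = 26 * 112.884 = 2934.984 L/min
Total = 2934.984 + 267.764 = 3202.748 L/min

3202.748 L/min


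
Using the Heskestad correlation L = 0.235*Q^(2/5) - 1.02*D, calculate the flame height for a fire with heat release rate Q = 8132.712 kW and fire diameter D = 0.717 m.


Q^(2/5) = 36.652
0.235 * Q^(2/5) = 8.6132
1.02 * D = 0.73134
L = 7.8818 m

7.8818 m


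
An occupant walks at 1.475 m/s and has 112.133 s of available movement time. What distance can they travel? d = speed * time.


d = 1.475 * 112.133 = 165.40 m

165.40 m


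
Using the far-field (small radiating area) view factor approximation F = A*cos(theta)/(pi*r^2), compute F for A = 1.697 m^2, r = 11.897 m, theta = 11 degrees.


cos(11 deg) = 0.98163
pi*r^2 = 444.66
F = 1.697 * 0.98163 / 444.66 = 0.0037463

0.0037463


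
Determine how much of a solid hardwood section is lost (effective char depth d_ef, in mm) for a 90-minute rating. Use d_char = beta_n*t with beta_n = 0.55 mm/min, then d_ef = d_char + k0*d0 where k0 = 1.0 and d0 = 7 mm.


d_char = 0.55 * 90 = 49.5 mm
d_ef = 49.5 + 1.0*7 = 56.5 mm

56.5 mm


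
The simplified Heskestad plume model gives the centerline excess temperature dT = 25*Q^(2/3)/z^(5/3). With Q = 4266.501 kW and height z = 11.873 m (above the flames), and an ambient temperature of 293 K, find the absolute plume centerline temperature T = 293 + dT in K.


Q^(2/3) = 263.06
z^(5/3) = 61.792
dT = 25 * 263.06 / 61.792 = 106.43 K
T = 293 + 106.43 = 399.43 K

399.43 K


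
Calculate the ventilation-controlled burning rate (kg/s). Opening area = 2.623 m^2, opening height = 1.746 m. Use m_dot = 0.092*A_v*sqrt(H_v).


sqrt(H_v) = 1.3214
m_dot = 0.092 * 2.623 * 1.3214 = 0.31887 kg/s

0.31887 kg/s


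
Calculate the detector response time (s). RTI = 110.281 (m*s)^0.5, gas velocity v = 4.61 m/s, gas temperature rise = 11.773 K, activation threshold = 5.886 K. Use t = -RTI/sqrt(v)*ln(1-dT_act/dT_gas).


dT_act/dT_gas = 0.49996
ln(1 - 0.49996) = -0.69306
t = -110.281 / sqrt(4.61) * -0.69306 = 35.598 s

35.598 s


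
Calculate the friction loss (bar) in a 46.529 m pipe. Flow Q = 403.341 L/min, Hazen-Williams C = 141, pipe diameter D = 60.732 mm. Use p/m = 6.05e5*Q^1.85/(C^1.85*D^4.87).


Q^1.85 = 66145
C^1.85 = 9463.6
D^4.87 = 4.8444e+08
p/m = 0.0087287 bar/m
p_total = 0.0087287 * 46.529 = 0.40614 bar

0.40614 bar


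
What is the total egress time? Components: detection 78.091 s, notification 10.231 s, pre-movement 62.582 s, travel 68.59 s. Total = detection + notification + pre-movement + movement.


Total = 78.091 + 10.231 + 62.582 + 68.59 = 219.494 s

219.494 s


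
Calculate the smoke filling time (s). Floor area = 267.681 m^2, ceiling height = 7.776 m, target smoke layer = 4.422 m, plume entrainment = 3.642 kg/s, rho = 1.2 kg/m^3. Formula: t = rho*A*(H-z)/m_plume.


H - z = 3.354 m
t = 1.2 * 267.681 * 3.354 / 3.642 = 295.82 s

295.82 s


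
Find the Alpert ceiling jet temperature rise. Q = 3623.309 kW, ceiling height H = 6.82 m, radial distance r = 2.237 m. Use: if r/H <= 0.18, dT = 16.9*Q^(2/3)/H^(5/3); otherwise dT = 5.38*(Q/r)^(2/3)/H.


r/H = 2.237 / 6.82 = 0.32801
r/H > 0.18, so dT = 5.38*(Q/r)^(2/3)/H
Q/r = 1619.7
(Q/r)^(2/3) = 137.92
dT = 5.38 * 137.92 / 6.82 = 108.80 K

108.80 K


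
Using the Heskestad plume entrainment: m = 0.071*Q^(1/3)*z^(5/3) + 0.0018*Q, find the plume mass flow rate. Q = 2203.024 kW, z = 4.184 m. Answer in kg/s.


Q^(1/3) = 13.012
z^(5/3) = 10.864
First term = 0.071 * 13.012 * 10.864 = 10.037
Second term = 0.0018 * 2203.024 = 3.9654
m = 14.002 kg/s

14.002 kg/s


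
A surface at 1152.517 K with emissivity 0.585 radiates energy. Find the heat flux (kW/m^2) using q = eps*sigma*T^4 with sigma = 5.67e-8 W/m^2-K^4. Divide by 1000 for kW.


T^4 = 1.7644e+12
q = 0.585 * 5.67e-8 * 1.7644e+12 / 1000 = 58.523 kW/m^2

58.523 kW/m^2


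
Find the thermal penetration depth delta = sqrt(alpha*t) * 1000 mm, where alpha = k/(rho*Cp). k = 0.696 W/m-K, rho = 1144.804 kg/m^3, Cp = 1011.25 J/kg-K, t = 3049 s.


alpha = 0.696 / (1144.804 * 1011.25) = 6.0120e-07 m^2/s
alpha * t = 0.0018331
delta = sqrt(0.0018331) * 1000 = 42.814 mm

42.814 mm


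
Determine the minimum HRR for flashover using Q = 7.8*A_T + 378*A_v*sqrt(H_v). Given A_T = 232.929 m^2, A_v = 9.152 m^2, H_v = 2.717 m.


7.8*A_T = 1816.8
sqrt(H_v) = 1.6483
378*A_v*sqrt(H_v) = 5702.3
Q = 1816.8 + 5702.3 = 7519.2 kW

7519.2 kW


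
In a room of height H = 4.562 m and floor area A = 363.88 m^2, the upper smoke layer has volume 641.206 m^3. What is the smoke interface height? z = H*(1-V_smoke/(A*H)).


V/(A*H) = 0.38626
1 - 0.38626 = 0.61374
z = 4.562 * 0.61374 = 2.7999 m

2.7999 m


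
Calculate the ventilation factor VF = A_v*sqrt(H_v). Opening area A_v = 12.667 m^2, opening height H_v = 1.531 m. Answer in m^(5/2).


sqrt(H_v) = 1.2373
VF = 12.667 * 1.2373 = 15.673 m^(5/2)

15.673 m^(5/2)


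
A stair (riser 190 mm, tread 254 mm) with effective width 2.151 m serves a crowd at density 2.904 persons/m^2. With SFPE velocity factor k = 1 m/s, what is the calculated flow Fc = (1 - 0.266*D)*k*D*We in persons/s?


1 - 0.266*D = 1 - 0.266*2.904 = 0.22754
Fs = 0.22754 * 1 * 2.904 = 0.66076 persons/(s*m)
Fc = 0.66076 * 2.151 = 1.4213 persons/s

1.4213 persons/s


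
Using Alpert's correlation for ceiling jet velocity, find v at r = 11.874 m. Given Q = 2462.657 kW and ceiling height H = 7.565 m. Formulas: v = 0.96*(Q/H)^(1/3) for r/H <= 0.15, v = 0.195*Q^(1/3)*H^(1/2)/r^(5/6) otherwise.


r/H = 11.874 / 7.565 = 1.5696
r/H > 0.15, so v = 0.195*Q^(1/3)*H^(1/2)/r^(5/6)
Q^(1/3) = 13.504
H^(1/2) = 2.7505
r^(5/6) = 7.8614
v = 0.195 * 13.504 * 2.7505 / 7.8614 = 0.92132 m/s

0.92132 m/s


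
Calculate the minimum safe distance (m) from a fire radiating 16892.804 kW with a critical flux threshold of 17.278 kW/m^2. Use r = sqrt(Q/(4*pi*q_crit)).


4*pi*q_crit = 217.12
Q/(4*pi*q_crit) = 77.803
r = sqrt(77.803) = 8.8206 m

8.8206 m


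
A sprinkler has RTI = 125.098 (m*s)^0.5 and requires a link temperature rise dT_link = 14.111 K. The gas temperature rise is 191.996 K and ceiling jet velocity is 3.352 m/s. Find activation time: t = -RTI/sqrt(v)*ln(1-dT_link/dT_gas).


dT_link/dT_gas = 0.073496
ln(1 - 0.073496) = -0.076337
t = -125.098 / sqrt(3.352) * -0.076337 = 5.2160 s

5.2160 s


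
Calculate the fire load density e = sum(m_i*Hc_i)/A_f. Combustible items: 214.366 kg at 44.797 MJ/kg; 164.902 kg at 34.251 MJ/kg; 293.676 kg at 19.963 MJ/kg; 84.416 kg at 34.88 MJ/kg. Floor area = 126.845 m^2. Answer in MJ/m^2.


Total energy = 214.366*44.797 + 164.902*34.251 + 293.676*19.963 + 84.416*34.88
= 9602.954 + 5648.058 + 5862.654 + 2944.430
= 24058.10 MJ
e = 24058.10 / 126.845 = 189.67 MJ/m^2

189.67 MJ/m^2


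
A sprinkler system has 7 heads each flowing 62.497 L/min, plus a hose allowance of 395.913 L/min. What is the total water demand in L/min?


Sprinkler demand = 7 * 62.497 = 437.479 L/min
Total = 437.479 + 395.913 = 833.392 L/min

833.392 L/min


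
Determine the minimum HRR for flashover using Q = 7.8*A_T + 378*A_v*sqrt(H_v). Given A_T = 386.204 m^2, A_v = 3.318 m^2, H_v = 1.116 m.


7.8*A_T = 3012.4
sqrt(H_v) = 1.0564
378*A_v*sqrt(H_v) = 1325.0
Q = 3012.4 + 1325.0 = 4337.3 kW

4337.3 kW


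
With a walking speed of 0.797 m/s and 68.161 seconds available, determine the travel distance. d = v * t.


d = 0.797 * 68.161 = 54.324 m

54.324 m


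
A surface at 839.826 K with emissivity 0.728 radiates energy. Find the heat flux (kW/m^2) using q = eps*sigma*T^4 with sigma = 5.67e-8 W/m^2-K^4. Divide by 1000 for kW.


T^4 = 4.9746e+11
q = 0.728 * 5.67e-8 * 4.9746e+11 / 1000 = 20.534 kW/m^2

20.534 kW/m^2


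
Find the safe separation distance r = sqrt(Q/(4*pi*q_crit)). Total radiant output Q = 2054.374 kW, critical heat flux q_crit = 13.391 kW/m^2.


4*pi*q_crit = 168.28
Q/(4*pi*q_crit) = 12.208
r = sqrt(12.208) = 3.4940 m

3.4940 m


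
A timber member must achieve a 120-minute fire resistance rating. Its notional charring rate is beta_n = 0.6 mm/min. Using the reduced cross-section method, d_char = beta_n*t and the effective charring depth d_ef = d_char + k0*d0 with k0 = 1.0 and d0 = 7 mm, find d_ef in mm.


d_char = 0.6 * 120 = 72 mm
d_ef = 72 + 1.0*7 = 79 mm

79 mm


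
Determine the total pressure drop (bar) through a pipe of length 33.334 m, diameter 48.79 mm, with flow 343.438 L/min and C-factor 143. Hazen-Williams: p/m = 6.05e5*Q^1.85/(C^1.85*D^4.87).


Q^1.85 = 49127
C^1.85 = 9713.4
D^4.87 = 1.6679e+08
p/m = 0.018346 bar/m
p_total = 0.018346 * 33.334 = 0.61153 bar

0.61153 bar


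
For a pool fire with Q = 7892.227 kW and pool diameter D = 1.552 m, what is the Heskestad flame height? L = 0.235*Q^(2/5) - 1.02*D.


Q^(2/5) = 36.214
0.235 * Q^(2/5) = 8.5104
1.02 * D = 1.5830
L = 6.9273 m

6.9273 m


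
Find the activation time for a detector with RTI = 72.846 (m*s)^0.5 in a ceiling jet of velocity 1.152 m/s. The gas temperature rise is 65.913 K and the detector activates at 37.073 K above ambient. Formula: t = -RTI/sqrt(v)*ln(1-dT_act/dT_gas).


dT_act/dT_gas = 0.56245
ln(1 - 0.56245) = -0.82657
t = -72.846 / sqrt(1.152) * -0.82657 = 56.100 s

56.100 s


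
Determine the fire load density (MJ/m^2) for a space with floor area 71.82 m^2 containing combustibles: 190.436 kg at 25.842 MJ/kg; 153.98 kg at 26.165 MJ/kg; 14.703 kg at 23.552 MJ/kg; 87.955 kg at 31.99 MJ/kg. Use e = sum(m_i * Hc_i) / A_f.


Total energy = 190.436*25.842 + 153.98*26.165 + 14.703*23.552 + 87.955*31.99
= 4921.247 + 4028.887 + 346.2851 + 2813.680
= 12110.10 MJ
e = 12110.10 / 71.82 = 168.62 MJ/m^2

168.62 MJ/m^2


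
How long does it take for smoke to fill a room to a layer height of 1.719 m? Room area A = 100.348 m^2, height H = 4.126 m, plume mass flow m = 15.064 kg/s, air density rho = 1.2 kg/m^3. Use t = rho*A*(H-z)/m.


H - z = 2.407 m
t = 1.2 * 100.348 * 2.407 / 15.064 = 19.241 s

19.241 s


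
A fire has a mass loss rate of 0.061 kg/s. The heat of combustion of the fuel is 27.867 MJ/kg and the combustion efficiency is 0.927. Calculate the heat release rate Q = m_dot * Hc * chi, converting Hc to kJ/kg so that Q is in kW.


Hc = 27.867 MJ/kg = 27.867 * 1000 kJ/kg = 27867 kJ/kg
Q = 0.061 kg/s * 27867 kJ/kg * 0.927 = 1575.8 kW

1575.8 kW


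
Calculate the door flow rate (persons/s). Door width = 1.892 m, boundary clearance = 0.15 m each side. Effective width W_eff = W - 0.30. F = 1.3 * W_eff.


W_eff = 1.892 - 0.30 = 1.592 m
F = 1.3 * 1.592 = 2.0696 persons/s

2.0696 persons/s


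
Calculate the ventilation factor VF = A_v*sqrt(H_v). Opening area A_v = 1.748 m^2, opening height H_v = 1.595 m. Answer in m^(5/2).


sqrt(H_v) = 1.2629
VF = 1.748 * 1.2629 = 2.2076 m^(5/2)

2.2076 m^(5/2)


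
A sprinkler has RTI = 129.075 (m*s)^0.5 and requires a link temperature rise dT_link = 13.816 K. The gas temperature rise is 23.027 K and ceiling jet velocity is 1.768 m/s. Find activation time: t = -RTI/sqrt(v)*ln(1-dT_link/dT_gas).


dT_link/dT_gas = 0.59999
ln(1 - 0.59999) = -0.91627
t = -129.075 / sqrt(1.768) * -0.91627 = 88.946 s

88.946 s


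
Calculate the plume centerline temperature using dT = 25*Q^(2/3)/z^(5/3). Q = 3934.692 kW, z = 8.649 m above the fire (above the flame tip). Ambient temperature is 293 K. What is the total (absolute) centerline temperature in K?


Q^(2/3) = 249.23
z^(5/3) = 36.443
dT = 25 * 249.23 / 36.443 = 170.98 K
T = 293 + 170.98 = 463.98 K

463.98 K


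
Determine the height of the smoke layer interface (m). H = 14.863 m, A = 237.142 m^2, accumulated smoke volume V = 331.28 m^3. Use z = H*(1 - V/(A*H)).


V/(A*H) = 0.093990
1 - 0.093990 = 0.90601
z = 14.863 * 0.90601 = 13.466 m

13.466 m


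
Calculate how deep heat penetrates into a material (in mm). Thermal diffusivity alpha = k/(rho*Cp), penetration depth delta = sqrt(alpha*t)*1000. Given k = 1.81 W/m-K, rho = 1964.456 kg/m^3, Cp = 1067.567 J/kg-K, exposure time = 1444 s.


alpha = 1.81 / (1964.456 * 1067.567) = 8.6306e-07 m^2/s
alpha * t = 0.0012463
delta = sqrt(0.0012463) * 1000 = 35.302 mm

35.302 mm


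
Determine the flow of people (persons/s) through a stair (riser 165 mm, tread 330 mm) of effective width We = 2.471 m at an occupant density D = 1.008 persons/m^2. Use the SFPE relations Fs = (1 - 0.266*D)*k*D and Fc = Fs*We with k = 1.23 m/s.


1 - 0.266*D = 1 - 0.266*1.008 = 0.73187
Fs = 0.73187 * 1.23 * 1.008 = 0.90740 persons/(s*m)
Fc = 0.90740 * 2.471 = 2.2422 persons/s

2.2422 persons/s


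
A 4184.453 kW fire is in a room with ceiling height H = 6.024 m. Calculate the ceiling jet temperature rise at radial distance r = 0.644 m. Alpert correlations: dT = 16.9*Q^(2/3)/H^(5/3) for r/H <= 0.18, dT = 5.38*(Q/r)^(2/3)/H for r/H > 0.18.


r/H = 0.644 / 6.024 = 0.10691
r/H <= 0.18, so dT = 16.9*Q^(2/3)/H^(5/3)
Q^(2/3) = 259.67
H^(5/3) = 19.944
dT = 16.9 * 259.67 / 19.944 = 220.04 K

220.04 K


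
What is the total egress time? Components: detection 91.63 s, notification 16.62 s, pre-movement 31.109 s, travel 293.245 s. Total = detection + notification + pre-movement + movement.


Total = 91.63 + 16.62 + 31.109 + 293.245 = 432.604 s

432.604 s


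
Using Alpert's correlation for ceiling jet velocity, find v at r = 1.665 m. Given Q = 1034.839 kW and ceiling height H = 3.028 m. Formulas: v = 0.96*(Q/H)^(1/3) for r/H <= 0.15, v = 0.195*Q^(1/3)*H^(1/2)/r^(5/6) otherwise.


r/H = 1.665 / 3.028 = 0.54987
r/H > 0.15, so v = 0.195*Q^(1/3)*H^(1/2)/r^(5/6)
Q^(1/3) = 10.115
H^(1/2) = 1.7401
r^(5/6) = 1.5294
v = 0.195 * 10.115 * 1.7401 / 1.5294 = 2.2442 m/s

2.2442 m/s


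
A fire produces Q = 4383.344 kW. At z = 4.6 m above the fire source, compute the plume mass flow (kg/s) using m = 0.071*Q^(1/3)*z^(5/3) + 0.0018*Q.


Q^(1/3) = 16.366
z^(5/3) = 12.723
First term = 0.071 * 16.366 * 12.723 = 14.784
Second term = 0.0018 * 4383.344 = 7.8900
m = 22.674 kg/s

22.674 kg/s


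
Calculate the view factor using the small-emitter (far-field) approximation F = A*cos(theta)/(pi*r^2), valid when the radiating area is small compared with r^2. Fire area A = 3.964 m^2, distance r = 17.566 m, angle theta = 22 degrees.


cos(22 deg) = 0.92718
pi*r^2 = 969.38
F = 3.964 * 0.92718 / 969.38 = 0.0037914

0.0037914


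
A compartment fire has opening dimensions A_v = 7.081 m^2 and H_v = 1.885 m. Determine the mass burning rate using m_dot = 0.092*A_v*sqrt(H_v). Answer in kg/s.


sqrt(H_v) = 1.3730
m_dot = 0.092 * 7.081 * 1.3730 = 0.89441 kg/s

0.89441 kg/s


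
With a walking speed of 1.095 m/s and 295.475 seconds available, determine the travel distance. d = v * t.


d = 1.095 * 295.475 = 323.55 m

323.55 m


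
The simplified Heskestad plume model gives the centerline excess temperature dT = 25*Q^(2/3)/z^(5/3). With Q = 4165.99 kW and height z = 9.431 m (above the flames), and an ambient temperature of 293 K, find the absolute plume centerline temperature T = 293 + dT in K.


Q^(2/3) = 258.91
z^(5/3) = 42.098
dT = 25 * 258.91 / 42.098 = 153.75 K
T = 293 + 153.75 = 446.75 K

446.75 K


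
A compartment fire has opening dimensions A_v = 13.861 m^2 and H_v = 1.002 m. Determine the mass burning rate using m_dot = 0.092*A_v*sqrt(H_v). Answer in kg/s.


sqrt(H_v) = 1.0010
m_dot = 0.092 * 13.861 * 1.0010 = 1.2765 kg/s

1.2765 kg/s


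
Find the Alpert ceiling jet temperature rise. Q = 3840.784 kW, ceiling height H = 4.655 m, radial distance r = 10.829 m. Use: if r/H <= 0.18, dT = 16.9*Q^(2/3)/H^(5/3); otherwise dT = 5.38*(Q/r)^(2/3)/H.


r/H = 10.829 / 4.655 = 2.3263
r/H > 0.18, so dT = 5.38*(Q/r)^(2/3)/H
Q/r = 354.68
(Q/r)^(2/3) = 50.106
dT = 5.38 * 50.106 / 4.655 = 57.910 K

57.910 K


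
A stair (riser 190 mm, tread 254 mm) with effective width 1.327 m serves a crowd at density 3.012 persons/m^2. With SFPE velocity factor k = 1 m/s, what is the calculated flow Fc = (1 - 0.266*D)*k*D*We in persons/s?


1 - 0.266*D = 1 - 0.266*3.012 = 0.19881
Fs = 0.19881 * 1 * 3.012 = 0.59881 persons/(s*m)
Fc = 0.59881 * 1.327 = 0.79462 persons/s

0.79462 persons/s


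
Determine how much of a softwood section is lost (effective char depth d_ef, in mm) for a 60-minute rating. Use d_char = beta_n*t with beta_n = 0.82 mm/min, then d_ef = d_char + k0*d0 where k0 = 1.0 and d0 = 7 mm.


d_char = 0.82 * 60 = 49.2 mm
d_ef = 49.2 + 1.0*7 = 56.2 mm

56.2 mm


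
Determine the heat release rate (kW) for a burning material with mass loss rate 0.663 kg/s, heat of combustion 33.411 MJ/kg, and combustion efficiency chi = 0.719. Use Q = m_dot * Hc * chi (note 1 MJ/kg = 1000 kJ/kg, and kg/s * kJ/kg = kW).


Hc = 33.411 MJ/kg = 33.411 * 1000 kJ/kg = 33411 kJ/kg
Q = 0.663 kg/s * 33411 kJ/kg * 0.719 = 15927 kW

15927 kW


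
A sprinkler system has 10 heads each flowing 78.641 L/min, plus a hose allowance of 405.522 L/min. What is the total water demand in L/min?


Sprinkler demand = 10 * 78.641 = 786.41 L/min
Total = 786.41 + 405.522 = 1191.932 L/min

1191.932 L/min


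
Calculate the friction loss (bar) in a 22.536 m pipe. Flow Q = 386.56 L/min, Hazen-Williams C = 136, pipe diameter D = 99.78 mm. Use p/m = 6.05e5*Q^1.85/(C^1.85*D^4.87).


Q^1.85 = 61144
C^1.85 = 8852.1
D^4.87 = 5.4368e+09
p/m = 0.00076863 bar/m
p_total = 0.00076863 * 22.536 = 0.017322 bar

0.017322 bar


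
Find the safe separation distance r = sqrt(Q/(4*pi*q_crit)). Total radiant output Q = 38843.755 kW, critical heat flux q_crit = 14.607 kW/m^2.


4*pi*q_crit = 183.56
Q/(4*pi*q_crit) = 211.62
r = sqrt(211.62) = 14.547 m

14.547 m


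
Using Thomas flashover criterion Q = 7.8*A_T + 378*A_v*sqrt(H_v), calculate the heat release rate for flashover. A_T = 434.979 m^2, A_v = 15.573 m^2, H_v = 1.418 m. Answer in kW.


7.8*A_T = 3392.8
sqrt(H_v) = 1.1908
378*A_v*sqrt(H_v) = 7009.7
Q = 3392.8 + 7009.7 = 10403 kW

10403 kW


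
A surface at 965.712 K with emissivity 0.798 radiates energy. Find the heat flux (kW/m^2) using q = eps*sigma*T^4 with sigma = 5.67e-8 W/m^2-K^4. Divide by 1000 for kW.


T^4 = 8.6974e+11
q = 0.798 * 5.67e-8 * 8.6974e+11 / 1000 = 39.353 kW/m^2

39.353 kW/m^2


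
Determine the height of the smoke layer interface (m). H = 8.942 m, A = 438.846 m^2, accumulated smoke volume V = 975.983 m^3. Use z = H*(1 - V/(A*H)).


V/(A*H) = 0.24871
1 - 0.24871 = 0.75129
z = 8.942 * 0.75129 = 6.7180 m

6.7180 m


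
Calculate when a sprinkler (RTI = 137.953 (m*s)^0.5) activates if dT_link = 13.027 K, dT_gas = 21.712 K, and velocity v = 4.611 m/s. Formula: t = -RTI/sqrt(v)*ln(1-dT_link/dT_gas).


dT_link/dT_gas = 0.59999
ln(1 - 0.59999) = -0.91627
t = -137.953 / sqrt(4.611) * -0.91627 = 58.865 s

58.865 s


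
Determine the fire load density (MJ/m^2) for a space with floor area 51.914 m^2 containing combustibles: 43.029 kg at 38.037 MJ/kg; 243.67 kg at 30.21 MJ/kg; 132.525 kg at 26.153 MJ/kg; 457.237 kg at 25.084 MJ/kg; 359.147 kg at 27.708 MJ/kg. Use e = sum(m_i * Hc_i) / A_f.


Total energy = 43.029*38.037 + 243.67*30.21 + 132.525*26.153 + 457.237*25.084 + 359.147*27.708
= 1636.694 + 7361.271 + 3465.926 + 11469.33 + 9951.245
= 33884.47 MJ
e = 33884.47 / 51.914 = 652.70 MJ/m^2

652.70 MJ/m^2


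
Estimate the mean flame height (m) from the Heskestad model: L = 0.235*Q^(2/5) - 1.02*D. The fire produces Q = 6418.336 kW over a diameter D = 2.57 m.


Q^(2/5) = 33.340
0.235 * Q^(2/5) = 7.8350
1.02 * D = 2.6214
L = 5.2136 m

5.2136 m


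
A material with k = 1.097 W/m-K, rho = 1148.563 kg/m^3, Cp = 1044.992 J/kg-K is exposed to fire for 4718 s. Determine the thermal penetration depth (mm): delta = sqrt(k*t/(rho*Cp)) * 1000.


alpha = 1.097 / (1148.563 * 1044.992) = 9.1398e-07 m^2/s
alpha * t = 0.0043122
delta = sqrt(0.0043122) * 1000 = 65.667 mm

65.667 mm


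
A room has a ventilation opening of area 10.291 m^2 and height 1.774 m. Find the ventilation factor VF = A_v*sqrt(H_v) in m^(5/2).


sqrt(H_v) = 1.3319
VF = 10.291 * 1.3319 = 13.707 m^(5/2)

13.707 m^(5/2)


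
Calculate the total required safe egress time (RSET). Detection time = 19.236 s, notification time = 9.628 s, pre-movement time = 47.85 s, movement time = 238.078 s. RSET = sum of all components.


Total = 19.236 + 9.628 + 47.85 + 238.078 = 314.792 s

314.792 s


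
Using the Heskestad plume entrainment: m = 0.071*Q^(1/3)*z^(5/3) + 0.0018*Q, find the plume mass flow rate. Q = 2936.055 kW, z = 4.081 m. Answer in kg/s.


Q^(1/3) = 14.319
z^(5/3) = 10.422
First term = 0.071 * 14.319 * 10.422 = 10.596
Second term = 0.0018 * 2936.055 = 5.2849
m = 15.880 kg/s

15.880 kg/s


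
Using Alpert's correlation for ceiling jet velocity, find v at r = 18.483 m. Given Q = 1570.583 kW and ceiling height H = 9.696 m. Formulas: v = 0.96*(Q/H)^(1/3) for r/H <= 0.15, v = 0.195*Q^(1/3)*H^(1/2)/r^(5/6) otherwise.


r/H = 18.483 / 9.696 = 1.9062
r/H > 0.15, so v = 0.195*Q^(1/3)*H^(1/2)/r^(5/6)
Q^(1/3) = 11.624
H^(1/2) = 3.1138
r^(5/6) = 11.367
v = 0.195 * 11.624 * 3.1138 / 11.367 = 0.62093 m/s

0.62093 m/s


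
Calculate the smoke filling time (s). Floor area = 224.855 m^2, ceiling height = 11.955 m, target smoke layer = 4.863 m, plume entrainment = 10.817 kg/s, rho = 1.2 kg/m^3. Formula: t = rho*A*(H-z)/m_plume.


H - z = 7.092 m
t = 1.2 * 224.855 * 7.092 / 10.817 = 176.91 s

176.91 s


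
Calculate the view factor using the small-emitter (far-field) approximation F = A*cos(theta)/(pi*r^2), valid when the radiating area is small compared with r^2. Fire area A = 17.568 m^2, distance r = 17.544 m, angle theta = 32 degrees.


cos(32 deg) = 0.84805
pi*r^2 = 966.96
F = 17.568 * 0.84805 / 966.96 = 0.015408

0.015408


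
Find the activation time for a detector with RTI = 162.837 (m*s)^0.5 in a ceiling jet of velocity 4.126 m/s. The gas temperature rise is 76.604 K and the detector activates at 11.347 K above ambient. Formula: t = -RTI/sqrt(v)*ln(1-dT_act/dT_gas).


dT_act/dT_gas = 0.14813
ln(1 - 0.14813) = -0.16032
t = -162.837 / sqrt(4.126) * -0.16032 = 12.852 s

12.852 s


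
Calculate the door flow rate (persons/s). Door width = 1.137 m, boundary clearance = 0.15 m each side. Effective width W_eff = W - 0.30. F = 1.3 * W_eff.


W_eff = 1.137 - 0.30 = 0.837 m
F = 1.3 * 0.837 = 1.0881 persons/s

1.0881 persons/s


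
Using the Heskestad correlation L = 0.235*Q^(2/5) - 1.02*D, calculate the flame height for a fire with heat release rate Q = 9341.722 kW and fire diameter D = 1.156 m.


Q^(2/5) = 38.741
0.235 * Q^(2/5) = 9.1041
1.02 * D = 1.1791
L = 7.9250 m

7.9250 m


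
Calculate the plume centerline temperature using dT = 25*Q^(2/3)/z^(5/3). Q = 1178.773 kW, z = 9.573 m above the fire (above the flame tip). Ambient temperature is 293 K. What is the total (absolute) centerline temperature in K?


Q^(2/3) = 111.59
z^(5/3) = 43.160
dT = 25 * 111.59 / 43.160 = 64.637 K
T = 293 + 64.637 = 357.64 K

357.64 K


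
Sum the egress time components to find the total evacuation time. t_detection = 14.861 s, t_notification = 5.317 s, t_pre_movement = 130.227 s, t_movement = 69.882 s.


Total = 14.861 + 5.317 + 130.227 + 69.882 = 220.287 s

220.287 s


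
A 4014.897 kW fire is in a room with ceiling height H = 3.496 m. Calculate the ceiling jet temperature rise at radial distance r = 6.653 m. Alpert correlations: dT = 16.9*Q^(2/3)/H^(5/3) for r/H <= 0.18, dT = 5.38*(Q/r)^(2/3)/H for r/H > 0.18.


r/H = 6.653 / 3.496 = 1.9030
r/H > 0.18, so dT = 5.38*(Q/r)^(2/3)/H
Q/r = 603.47
(Q/r)^(2/3) = 71.412
dT = 5.38 * 71.412 / 3.496 = 109.90 K

109.90 K


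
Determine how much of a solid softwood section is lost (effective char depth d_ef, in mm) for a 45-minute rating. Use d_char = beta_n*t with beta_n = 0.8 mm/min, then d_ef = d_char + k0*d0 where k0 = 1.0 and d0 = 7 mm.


d_char = 0.8 * 45 = 36 mm
d_ef = 36 + 1.0*7 = 43 mm

43 mm


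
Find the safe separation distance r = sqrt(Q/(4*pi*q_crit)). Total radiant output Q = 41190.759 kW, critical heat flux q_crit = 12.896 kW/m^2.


4*pi*q_crit = 162.06
Q/(4*pi*q_crit) = 254.18
r = sqrt(254.18) = 15.943 m

15.943 m


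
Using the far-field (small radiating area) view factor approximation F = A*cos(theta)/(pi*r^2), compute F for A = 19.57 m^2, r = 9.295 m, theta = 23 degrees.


cos(23 deg) = 0.92050
pi*r^2 = 271.42
F = 19.57 * 0.92050 / 271.42 = 0.066369

0.066369


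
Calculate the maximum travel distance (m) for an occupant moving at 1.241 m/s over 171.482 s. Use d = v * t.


d = 1.241 * 171.482 = 212.81 m

212.81 m


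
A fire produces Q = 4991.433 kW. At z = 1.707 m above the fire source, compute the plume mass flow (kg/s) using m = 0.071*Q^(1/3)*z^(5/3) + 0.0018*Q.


Q^(1/3) = 17.090
z^(5/3) = 2.4381
First term = 0.071 * 17.090 * 2.4381 = 2.9584
Second term = 0.0018 * 4991.433 = 8.9846
m = 11.943 kg/s

11.943 kg/s


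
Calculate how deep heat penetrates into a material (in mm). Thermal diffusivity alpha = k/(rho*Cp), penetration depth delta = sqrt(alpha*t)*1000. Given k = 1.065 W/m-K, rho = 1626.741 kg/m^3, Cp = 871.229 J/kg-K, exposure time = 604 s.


alpha = 1.065 / (1626.741 * 871.229) = 7.5145e-07 m^2/s
alpha * t = 0.00045387
delta = sqrt(0.00045387) * 1000 = 21.304 mm

21.304 mm


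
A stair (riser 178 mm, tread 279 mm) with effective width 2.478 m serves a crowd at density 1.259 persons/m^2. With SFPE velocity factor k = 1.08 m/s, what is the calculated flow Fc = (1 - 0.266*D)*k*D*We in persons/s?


1 - 0.266*D = 1 - 0.266*1.259 = 0.66511
Fs = 0.66511 * 1.08 * 1.259 = 0.90436 persons/(s*m)
Fc = 0.90436 * 2.478 = 2.2410 persons/s

2.2410 persons/s


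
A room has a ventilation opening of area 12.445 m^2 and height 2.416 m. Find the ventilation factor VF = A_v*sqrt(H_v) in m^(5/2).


sqrt(H_v) = 1.5543
VF = 12.445 * 1.5543 = 19.344 m^(5/2)

19.344 m^(5/2)


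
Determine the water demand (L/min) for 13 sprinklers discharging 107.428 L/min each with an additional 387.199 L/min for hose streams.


Sprinkler demand = 13 * 107.428 = 1396.564 L/min
Total = 1396.564 + 387.199 = 1783.763 L/min

1783.763 L/min


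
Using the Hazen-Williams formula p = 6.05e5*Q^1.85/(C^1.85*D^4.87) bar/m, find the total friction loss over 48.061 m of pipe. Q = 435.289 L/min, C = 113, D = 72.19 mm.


Q^1.85 = 76162
C^1.85 = 6283.4
D^4.87 = 1.1240e+09
p/m = 0.0065240 bar/m
p_total = 0.0065240 * 48.061 = 0.31355 bar

0.31355 bar


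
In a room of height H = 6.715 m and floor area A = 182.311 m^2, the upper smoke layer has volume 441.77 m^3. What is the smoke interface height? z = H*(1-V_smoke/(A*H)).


V/(A*H) = 0.36086
1 - 0.36086 = 0.63914
z = 6.715 * 0.63914 = 4.2918 m

4.2918 m


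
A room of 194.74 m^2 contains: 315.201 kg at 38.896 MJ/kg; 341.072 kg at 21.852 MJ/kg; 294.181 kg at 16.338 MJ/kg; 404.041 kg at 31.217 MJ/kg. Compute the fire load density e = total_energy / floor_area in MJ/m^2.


Total energy = 315.201*38.896 + 341.072*21.852 + 294.181*16.338 + 404.041*31.217
= 12260.06 + 7453.105 + 4806.329 + 12612.95
= 37132.44 MJ
e = 37132.44 / 194.74 = 190.68 MJ/m^2

190.68 MJ/m^2


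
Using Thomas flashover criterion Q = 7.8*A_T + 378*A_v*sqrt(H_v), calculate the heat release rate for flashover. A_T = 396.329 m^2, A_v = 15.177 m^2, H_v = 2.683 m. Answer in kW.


7.8*A_T = 3091.4
sqrt(H_v) = 1.6380
378*A_v*sqrt(H_v) = 9397.0
Q = 3091.4 + 9397.0 = 12488 kW

12488 kW


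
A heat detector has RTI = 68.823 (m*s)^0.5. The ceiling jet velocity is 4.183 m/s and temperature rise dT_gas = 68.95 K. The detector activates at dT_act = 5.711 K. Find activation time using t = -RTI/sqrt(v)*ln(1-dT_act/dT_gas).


dT_act/dT_gas = 0.082828
ln(1 - 0.082828) = -0.086460
t = -68.823 / sqrt(4.183) * -0.086460 = 2.9094 s

2.9094 s


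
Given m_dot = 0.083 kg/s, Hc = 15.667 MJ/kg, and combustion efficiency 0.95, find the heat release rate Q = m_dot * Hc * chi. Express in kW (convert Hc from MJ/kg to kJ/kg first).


Hc = 15.667 MJ/kg = 15.667 * 1000 kJ/kg = 15667 kJ/kg
Q = 0.083 kg/s * 15667 kJ/kg * 0.95 = 1235.3 kW

1235.3 kW


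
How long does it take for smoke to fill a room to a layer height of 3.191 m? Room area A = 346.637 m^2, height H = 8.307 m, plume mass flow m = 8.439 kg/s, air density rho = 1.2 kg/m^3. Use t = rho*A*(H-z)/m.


H - z = 5.116 m
t = 1.2 * 346.637 * 5.116 / 8.439 = 252.17 s

252.17 s


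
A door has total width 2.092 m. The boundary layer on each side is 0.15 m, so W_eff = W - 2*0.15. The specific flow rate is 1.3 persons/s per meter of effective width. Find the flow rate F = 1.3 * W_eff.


W_eff = 2.092 - 0.30 = 1.792 m
F = 1.3 * 1.792 = 2.3296 persons/s

2.3296 persons/s


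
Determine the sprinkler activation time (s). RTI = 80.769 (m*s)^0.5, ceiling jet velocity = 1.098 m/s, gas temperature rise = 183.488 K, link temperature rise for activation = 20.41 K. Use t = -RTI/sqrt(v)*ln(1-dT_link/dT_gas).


dT_link/dT_gas = 0.11123
ln(1 - 0.11123) = -0.11792
t = -80.769 / sqrt(1.098) * -0.11792 = 9.0894 s

9.0894 s


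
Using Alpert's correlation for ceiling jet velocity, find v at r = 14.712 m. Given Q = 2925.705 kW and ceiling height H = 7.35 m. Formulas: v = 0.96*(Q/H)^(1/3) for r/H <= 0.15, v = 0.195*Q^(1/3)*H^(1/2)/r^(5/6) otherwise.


r/H = 14.712 / 7.35 = 2.0016
r/H > 0.15, so v = 0.195*Q^(1/3)*H^(1/2)/r^(5/6)
Q^(1/3) = 14.302
H^(1/2) = 2.7111
r^(5/6) = 9.3985
v = 0.195 * 14.302 * 2.7111 / 9.3985 = 0.80450 m/s

0.80450 m/s
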